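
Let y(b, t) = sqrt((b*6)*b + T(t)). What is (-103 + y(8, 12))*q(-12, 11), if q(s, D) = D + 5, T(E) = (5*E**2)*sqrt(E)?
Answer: -1648 + 64*sqrt(24 + 90*sqrt(3)) ≈ -789.63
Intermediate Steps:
T(E) = 5*E**(5/2)
q(s, D) = 5 + D
y(b, t) = sqrt(5*t**(5/2) + 6*b**2) (y(b, t) = sqrt((b*6)*b + 5*t**(5/2)) = sqrt((6*b)*b + 5*t**(5/2)) = sqrt(6*b**2 + 5*t**(5/2)) = sqrt(5*t**(5/2) + 6*b**2))
(-103 + y(8, 12))*q(-12, 11) = (-103 + sqrt(5*12**(5/2) + 6*8**2))*(5 + 11) = (-103 + sqrt(5*(288*sqrt(3)) + 6*64))*16 = (-103 + sqrt(1440*sqrt(3) + 384))*16 = (-103 + sqrt(384 + 1440*sqrt(3)))*16 = -1648 + 16*sqrt(384 + 1440*sqrt(3))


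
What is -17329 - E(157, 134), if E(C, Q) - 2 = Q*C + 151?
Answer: -38520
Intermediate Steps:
E(C, Q) = 153 + C*Q (E(C, Q) = 2 + (Q*C + 151) = 2 + (C*Q + 151) = 2 + (151 + C*Q) = 153 + C*Q)
-17329 - E(157, 134) = -17329 - (153 + 157*134) = -17329 - (153 + 21038) = -17329 - 1*21191 = -17329 - 21191 = -38520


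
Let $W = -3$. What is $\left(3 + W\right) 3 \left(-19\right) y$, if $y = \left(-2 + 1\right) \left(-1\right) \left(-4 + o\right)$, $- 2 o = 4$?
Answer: $0$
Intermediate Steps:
$o = -2$ ($o = \left(- \frac{1}{2}\right) 4 = -2$)
$y = -6$ ($y = \left(-2 + 1\right) \left(-1\right) \left(-4 - 2\right) = \left(-1\right) \left(-1\right) \left(-6\right) = 1 \left(-6\right) = -6$)
$\left(3 + W\right) 3 \left(-19\right) y = \left(3 - 3\right) 3 \left(-19\right) \left(-6\right) = 0 \cdot 3 \left(-19\right) \left(-6\right) = 0 \left(-19\right) \left(-6\right) = 0 \left(-6\right) = 0$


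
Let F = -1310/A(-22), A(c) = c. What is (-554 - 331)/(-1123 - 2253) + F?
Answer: 2221015/37136 ≈ 59.808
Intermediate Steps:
F = 655/11 (F = -1310/(-22) = -1310*(-1/22) = 655/11 ≈ 59.545)
(-554 - 331)/(-1123 - 2253) + F = (-554 - 331)/(-1123 - 2253) + 655/11 = -885/(-3376) + 655/11 = -885*(-1/3376) + 655/11 = 885/3376 + 655/11 = 2221015/37136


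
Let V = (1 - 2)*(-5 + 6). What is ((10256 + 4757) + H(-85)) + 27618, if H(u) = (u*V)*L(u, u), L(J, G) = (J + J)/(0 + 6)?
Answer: 120668/3 ≈ 40223.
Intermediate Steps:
L(J, G) = J/3 (L(J, G) = (2*J)/6 = (2*J)*(1/6) = J/3)
V = -1 (V = -1*1 = -1)
H(u) = -u**2/3 (H(u) = (u*(-1))*(u/3) = (-u)*(u/3) = -u**2/3)
((10256 + 4757) + H(-85)) + 27618 = ((10256 + 4757) - 1/3*(-85)**2) + 27618 = (15013 - 1/3*7225) + 27618 = (15013 - 7225/3) + 27618 = 37814/3 + 27618 = 120668/3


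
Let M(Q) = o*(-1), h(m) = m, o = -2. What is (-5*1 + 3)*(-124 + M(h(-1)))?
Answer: 244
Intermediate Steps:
M(Q) = 2 (M(Q) = -2*(-1) = 2)
(-5*1 + 3)*(-124 + M(h(-1))) = (-5*1 + 3)*(-124 + 2) = (-5 + 3)*(-122) = -2*(-122) = 244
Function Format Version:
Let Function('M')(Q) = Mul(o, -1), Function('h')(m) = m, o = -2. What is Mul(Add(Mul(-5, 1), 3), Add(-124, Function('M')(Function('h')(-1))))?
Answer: 244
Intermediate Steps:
Function('M')(Q) = 2 (Function('M')(Q) = Mul(-2, -1) = 2)
Mul(Add(Mul(-5, 1), 3), Add(-124, Function('M')(Function('h')(-1)))) = Mul(Add(Mul(-5, 1), 3), Add(-124, 2)) = Mul(Add(-5, 3), -122) = Mul(-2, -122) = 244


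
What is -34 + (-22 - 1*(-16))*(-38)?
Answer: 194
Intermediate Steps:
-34 + (-22 - 1*(-16))*(-38) = -34 + (-22 + 16)*(-38) = -34 - 6*(-38) = -34 + 228 = 194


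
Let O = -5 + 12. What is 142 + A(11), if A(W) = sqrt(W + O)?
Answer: 142 + 3*sqrt(2) ≈ 146.24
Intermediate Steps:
O = 7
A(W) = sqrt(7 + W) (A(W) = sqrt(W + 7) = sqrt(7 + W))
142 + A(11) = 142 + sqrt(7 + 11) = 142 + sqrt(18) = 142 + 3*sqrt(2)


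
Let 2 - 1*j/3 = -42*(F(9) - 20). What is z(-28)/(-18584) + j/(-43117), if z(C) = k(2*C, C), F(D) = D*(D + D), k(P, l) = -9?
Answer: -332228379/801286328 ≈ -0.41462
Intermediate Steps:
F(D) = 2*D² (F(D) = D*(2*D) = 2*D²)
z(C) = -9
j = 17898 (j = 6 - (-126)*(2*9² - 20) = 6 - (-126)*(2*81 - 20) = 6 - (-126)*(162 - 20) = 6 - (-126)*142 = 6 - 3*(-5964) = 6 + 17892 = 17898)
z(-28)/(-18584) + j/(-43117) = -9/(-18584) + 17898/(-43117) = -9*(-1/18584) + 17898*(-1/43117) = 9/18584 - 17898/43117 = -332228379/801286328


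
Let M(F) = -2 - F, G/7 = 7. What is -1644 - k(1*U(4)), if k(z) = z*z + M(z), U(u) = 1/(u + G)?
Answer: -4612326/2809 ≈ -1642.0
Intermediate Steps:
G = 49 (G = 7*7 = 49)
U(u) = 1/(49 + u) (U(u) = 1/(u + 49) = 1/(49 + u))
k(z) = -2 + z**2 - z (k(z) = z*z + (-2 - z) = z**2 + (-2 - z) = -2 + z**2 - z)
-1644 - k(1*U(4)) = -1644 - (-2 + (1/(49 + 4))**2 - 1/(49 + 4)) = -1644 - (-2 + (1/53)**2 - 1/53) = -1644 - (-2 + (1*(1/53))**2 - 1/53) = -1644 - (-2 + (1/53)**2 - 1*1/53) = -1644 - (-2 + 1/2809 - 1/53) = -1644 - 1*(-5670/2809) = -1644 + 5670/2809 = -4612326/2809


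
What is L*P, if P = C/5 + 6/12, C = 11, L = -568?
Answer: -7668/5 ≈ -1533.6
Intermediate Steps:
P = 27/10 (P = 11/5 + 6/12 = 11*(⅕) + 6*(1/12) = 11/5 + ½ = 27/10 ≈ 2.7000)
L*P = -568*27/10 = -7668/5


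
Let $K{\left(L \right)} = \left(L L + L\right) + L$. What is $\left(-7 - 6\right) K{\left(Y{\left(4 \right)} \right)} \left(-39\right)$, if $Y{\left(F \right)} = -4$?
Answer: $4056$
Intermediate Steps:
$K{\left(L \right)} = L^{2} + 2 L$ ($K{\left(L \right)} = \left(L^{2} + L\right) + L = \left(L + L^{2}\right) + L = L^{2} + 2 L$)
$\left(-7 - 6\right) K{\left(Y{\left(4 \right)} \right)} \left(-39\right) = \left(-7 - 6\right) \left(- 4 \left(2 - 4\right)\right) \left(-39\right) = \left(-7 - 6\right) \left(\left(-4\right) \left(-2\right)\right) \left(-39\right) = \left(-13\right) 8 \left(-39\right) = \left(-104\right) \left(-39\right) = 4056$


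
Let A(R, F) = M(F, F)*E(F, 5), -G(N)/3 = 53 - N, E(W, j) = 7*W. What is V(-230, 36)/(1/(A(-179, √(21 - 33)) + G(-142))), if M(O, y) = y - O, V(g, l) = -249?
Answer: 145665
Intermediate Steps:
G(N) = -159 + 3*N (G(N) = -3*(53 - N) = -159 + 3*N)
A(R, F) = 0 (A(R, F) = (F - F)*(7*F) = 0*(7*F) = 0)
V(-230, 36)/(1/(A(-179, √(21 - 33)) + G(-142))) = -(-39591 + 747*(-142)) = -249/(1/(0 + (-159 - 426))) = -249/(1/(0 - 585)) = -249/(1/(-585)) = -249/(-1/585) = -249*(-585) = 145665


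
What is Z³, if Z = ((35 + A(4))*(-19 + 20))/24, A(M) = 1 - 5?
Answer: 29791/13824 ≈ 2.1550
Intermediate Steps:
A(M) = -4
Z = 31/24 (Z = ((35 - 4)*(-19 + 20))/24 = (31*1)*(1/24) = 31*(1/24) = 31/24 ≈ 1.2917)
Z³ = (31/24)³ = 29791/13824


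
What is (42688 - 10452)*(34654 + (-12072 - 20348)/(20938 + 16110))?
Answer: 5173188842674/4631 ≈ 1.1171e+9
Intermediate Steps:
(42688 - 10452)*(34654 + (-12072 - 20348)/(20938 + 16110)) = 32236*(34654 - 32420/37048) = 32236*(34654 - 32420*1/37048) = 32236*(34654 - 8105/9262) = 32236*(320957243/9262) = 5173188842674/4631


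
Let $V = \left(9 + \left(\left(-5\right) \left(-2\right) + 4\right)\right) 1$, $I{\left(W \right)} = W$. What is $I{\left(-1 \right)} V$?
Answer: $-23$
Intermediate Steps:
$V = 23$ ($V = \left(9 + \left(10 + 4\right)\right) 1 = \left(9 + 14\right) 1 = 23 \cdot 1 = 23$)
$I{\left(-1 \right)} V = \left(-1\right) 23 = -23$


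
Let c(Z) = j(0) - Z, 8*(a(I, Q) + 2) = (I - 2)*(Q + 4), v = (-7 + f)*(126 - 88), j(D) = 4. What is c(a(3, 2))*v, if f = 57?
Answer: 9975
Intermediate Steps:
v = 1900 (v = (-7 + 57)*(126 - 88) = 50*38 = 1900)
a(I, Q) = -2 + (-2 + I)*(4 + Q)/8 (a(I, Q) = -2 + ((I - 2)*(Q + 4))/8 = -2 + ((-2 + I)*(4 + Q))/8 = -2 + (-2 + I)*(4 + Q)/8)
c(Z) = 4 - Z
c(a(3, 2))*v = (4 - (-3 + (½)*3 - ¼*2 + (⅛)*3*2))*1900 = (4 - (-3 + 3/2 - ½ + ¾))*1900 = (4 - 1*(-5/4))*1900 = (4 + 5/4)*1900 = (21/4)*1900 = 9975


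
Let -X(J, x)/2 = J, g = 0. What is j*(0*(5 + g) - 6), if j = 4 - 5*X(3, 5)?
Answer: -204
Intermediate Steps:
X(J, x) = -2*J
j = 34 (j = 4 - (-10)*3 = 4 - 5*(-6) = 4 + 30 = 34)
j*(0*(5 + g) - 6) = 34*(0*(5 + 0) - 6) = 34*(0*5 - 6) = 34*(0 - 6) = 34*(-6) = -204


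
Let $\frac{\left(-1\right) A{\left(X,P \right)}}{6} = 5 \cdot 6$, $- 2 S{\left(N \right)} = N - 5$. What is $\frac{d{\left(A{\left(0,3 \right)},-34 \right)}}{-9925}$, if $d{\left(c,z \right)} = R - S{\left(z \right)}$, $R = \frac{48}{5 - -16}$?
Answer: $\frac{241}{138950} \approx 0.0017344$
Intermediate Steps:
$S{\left(N \right)} = \frac{5}{2} - \frac{N}{2}$ ($S{\left(N \right)} = - \frac{N - 5}{2} = - \frac{-5 + N}{2} = \frac{5}{2} - \frac{N}{2}$)
$R = \frac{16}{7}$ ($R = \frac{48}{5 + 16} = \frac{48}{21} = 48 \cdot \frac{1}{21} = \frac{16}{7} \approx 2.2857$)
$A{\left(X,P \right)} = -180$ ($A{\left(X,P \right)} = - 6 \cdot 5 \cdot 6 = \left(-6\right) 30 = -180$)
$d{\left(c,z \right)} = - \frac{3}{14} + \frac{z}{2}$ ($d{\left(c,z \right)} = \frac{16}{7} - \left(\frac{5}{2} - \frac{z}{2}\right) = \frac{16}{7} + \left(- \frac{5}{2} + \frac{z}{2}\right) = - \frac{3}{14} + \frac{z}{2}$)
$\frac{d{\left(A{\left(0,3 \right)},-34 \right)}}{-9925} = \frac{- \frac{3}{14} + \frac{1}{2} \left(-34\right)}{-9925} = \left(- \frac{3}{14} - 17\right) \left(- \frac{1}{9925}\right) = \left(- \frac{241}{14}\right) \left(- \frac{1}{9925}\right) = \frac{241}{138950}$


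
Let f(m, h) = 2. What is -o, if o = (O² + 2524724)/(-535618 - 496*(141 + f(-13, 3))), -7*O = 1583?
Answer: 42072455/9906918 ≈ 4.2468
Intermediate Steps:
O = -1583/7 (O = -⅐*1583 = -1583/7 ≈ -226.14)
o = -42072455/9906918 (o = ((-1583/7)² + 2524724)/(-535618 - 496*(141 + 2)) = (2505889/49 + 2524724)/(-535618 - 496*143) = 126217365/(49*(-535618 - 70928)) = (126217365/49)/(-606546) = (126217365/49)*(-1/606546) = -42072455/9906918 ≈ -4.2468)
-o = -1*(-42072455/9906918) = 42072455/9906918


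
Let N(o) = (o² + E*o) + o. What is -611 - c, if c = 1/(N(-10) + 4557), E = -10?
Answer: -2900418/4747 ≈ -611.00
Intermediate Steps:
N(o) = o² - 9*o (N(o) = (o² - 10*o) + o = o² - 9*o)
c = 1/4747 (c = 1/(-10*(-9 - 10) + 4557) = 1/(-10*(-19) + 4557) = 1/(190 + 4557) = 1/4747 ≈ 0.00021066)
-611 - c = -611 - 1*1/4747 = -611 - 1/4747 = -2900418/4747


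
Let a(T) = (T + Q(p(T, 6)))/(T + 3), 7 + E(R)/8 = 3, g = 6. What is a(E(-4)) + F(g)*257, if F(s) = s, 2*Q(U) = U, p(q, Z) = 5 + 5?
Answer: 44745/29 ≈ 1542.9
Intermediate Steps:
p(q, Z) = 10
Q(U) = U/2
E(R) = -32 (E(R) = -56 + 8*3 = -56 + 24 = -32)
a(T) = (5 + T)/(3 + T) (a(T) = (T + (½)*10)/(T + 3) = (T + 5)/(3 + T) = (5 + T)/(3 + T))
a(E(-4)) + F(g)*257 = (5 - 32)/(3 - 32) + 6*257 = -27/(-29) + 1542 = -1/29*(-27) + 1542 = 27/29 + 1542 = 44745/29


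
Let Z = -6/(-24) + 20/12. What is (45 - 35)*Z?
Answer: 115/6 ≈ 19.167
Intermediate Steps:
Z = 23/12 (Z = -6*(-1/24) + 20*(1/12) = ¼ + 5/3 = 23/12 ≈ 1.9167)
(45 - 35)*Z = (45 - 35)*(23/12) = 10*(23/12) = 115/6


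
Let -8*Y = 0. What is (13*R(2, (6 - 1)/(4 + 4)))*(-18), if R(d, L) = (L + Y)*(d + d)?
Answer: -585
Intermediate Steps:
Y = 0 (Y = -⅛*0 = 0)
R(d, L) = 2*L*d (R(d, L) = (L + 0)*(d + d) = L*(2*d) = 2*L*d)
(13*R(2, (6 - 1)/(4 + 4)))*(-18) = (13*(2*((6 - 1)/(4 + 4))*2))*(-18) = (13*(2*(5/8)*2))*(-18) = (13*(5/2))*(-18) = (65/2)*(-18) = -585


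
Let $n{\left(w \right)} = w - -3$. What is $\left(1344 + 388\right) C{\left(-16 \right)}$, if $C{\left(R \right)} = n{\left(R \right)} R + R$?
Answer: $332544$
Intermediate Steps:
$n{\left(w \right)} = 3 + w$ ($n{\left(w \right)} = w + 3 = 3 + w$)
$C{\left(R \right)} = R + R \left(3 + R\right)$ ($C{\left(R \right)} = \left(3 + R\right) R + R = R \left(3 + R\right) + R = R + R \left(3 + R\right)$)
$\left(1344 + 388\right) C{\left(-16 \right)} = \left(1344 + 388\right) \left(- 16 \left(4 - 16\right)\right) = 1732 \left(\left(-16\right) \left(-12\right)\right) = 1732 \cdot 192 = 332544$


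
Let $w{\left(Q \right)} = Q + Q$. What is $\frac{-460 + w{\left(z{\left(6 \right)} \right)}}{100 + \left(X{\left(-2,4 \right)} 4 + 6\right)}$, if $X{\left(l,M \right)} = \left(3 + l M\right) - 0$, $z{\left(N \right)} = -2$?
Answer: $- \frac{232}{43} \approx -5.3953$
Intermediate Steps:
$w{\left(Q \right)} = 2 Q$
$X{\left(l,M \right)} = 3 + M l$ ($X{\left(l,M \right)} = \left(3 + M l\right) + 0 = 3 + M l$)
$\frac{-460 + w{\left(z{\left(6 \right)} \right)}}{100 + \left(X{\left(-2,4 \right)} 4 + 6\right)} = \frac{-460 + 2 \left(-2\right)}{100 + \left(\left(3 + 4 \left(-2\right)\right) 4 + 6\right)} = \frac{-460 - 4}{100 + \left(\left(3 - 8\right) 4 + 6\right)} = - \frac{464}{100 + \left(\left(-5\right) 4 + 6\right)} = - \frac{464}{100 + \left(-20 + 6\right)} = - \frac{464}{100 - 14} = - \frac{464}{86} = \left(-464\right) \frac{1}{86} = - \frac{232}{43}$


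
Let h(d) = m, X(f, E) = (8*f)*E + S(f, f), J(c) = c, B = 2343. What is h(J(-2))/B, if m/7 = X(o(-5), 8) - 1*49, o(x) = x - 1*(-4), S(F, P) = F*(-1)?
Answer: -784/2343 ≈ -0.33461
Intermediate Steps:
S(F, P) = -F
o(x) = 4 + x (o(x) = x + 4 = 4 + x)
X(f, E) = -f + 8*E*f (X(f, E) = (8*f)*E - f = 8*E*f - f = -f + 8*E*f)
m = -784 (m = 7*((4 - 5)*(-1 + 8*8) - 1*49) = 7*(-(-1 + 64) - 49) = 7*(-1*63 - 49) = 7*(-63 - 49) = 7*(-112) = -784)
h(d) = -784
h(J(-2))/B = -784/2343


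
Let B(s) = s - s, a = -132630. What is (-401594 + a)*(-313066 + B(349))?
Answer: 167247370784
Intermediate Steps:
B(s) = 0
(-401594 + a)*(-313066 + B(349)) = (-401594 - 132630)*(-313066 + 0) = -534224*(-313066) = 167247370784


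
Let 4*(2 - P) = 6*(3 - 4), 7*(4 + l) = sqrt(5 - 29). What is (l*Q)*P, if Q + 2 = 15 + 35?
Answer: -672 + 48*I*sqrt(6) ≈ -672.0 + 117.58*I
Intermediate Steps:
l = -4 + 2*I*sqrt(6)/7 (l = -4 + sqrt(5 - 29)/7 = -4 + sqrt(-24)/7 = -4 + (2*I*sqrt(6))/7 = -4 + 2*I*sqrt(6)/7 ≈ -4.0 + 0.69985*I)
Q = 48 (Q = -2 + (15 + 35) = -2 + 50 = 48)
P = 7/2 (P = 2 - 3*(3 - 4)/2 = 2 - 3*(-1)/2 = 2 - 1/4*(-6) = 2 + 3/2 = 7/2 ≈ 3.5000)
(l*Q)*P = ((-4 + 2*I*sqrt(6)/7)*48)*(7/2) = (-192 + 96*I*sqrt(6)/7)*(7/2) = -672 + 48*I*sqrt(6)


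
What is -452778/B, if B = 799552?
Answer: -226389/399776 ≈ -0.56629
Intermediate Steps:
-452778/B = -452778/799552 = -452778*1/799552 = -226389/399776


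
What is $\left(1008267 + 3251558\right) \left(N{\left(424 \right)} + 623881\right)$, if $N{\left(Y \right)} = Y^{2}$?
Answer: $3423438180025$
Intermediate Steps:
$\left(1008267 + 3251558\right) \left(N{\left(424 \right)} + 623881\right) = \left(1008267 + 3251558\right) \left(424^{2} + 623881\right) = 4259825 \left(179776 + 623881\right) = 4259825 \cdot 803657 = 3423438180025$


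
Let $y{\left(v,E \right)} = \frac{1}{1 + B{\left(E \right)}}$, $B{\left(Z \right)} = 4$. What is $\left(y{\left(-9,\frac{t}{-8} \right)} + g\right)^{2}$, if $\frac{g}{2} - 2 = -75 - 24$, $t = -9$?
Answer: $\frac{938961}{25} \approx 37558.0$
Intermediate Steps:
$g = -194$ ($g = 4 + 2 \left(-75 - 24\right) = 4 + 2 \left(-99\right) = 4 - 198 = -194$)
$y{\left(v,E \right)} = \frac{1}{5}$ ($y{\left(v,E \right)} = \frac{1}{1 + 4} = \frac{1}{5}$)
$\left(y{\left(-9,\frac{t}{-8} \right)} + g\right)^{2} = \left(\frac{1}{5} - 194\right)^{2} = \left(- \frac{969}{5}\right)^{2} = \frac{938961}{25}$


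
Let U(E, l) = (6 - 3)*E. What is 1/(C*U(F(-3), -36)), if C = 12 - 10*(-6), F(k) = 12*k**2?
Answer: 1/23328 ≈ 4.2867e-5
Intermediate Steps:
U(E, l) = 3*E
C = 72 (C = 12 + 60 = 72)
1/(C*U(F(-3), -36)) = 1/(72*(3*(12*(-3)**2))) = 1/(72*(3*(12*9))) = 1/(72*(3*108)) = 1/(72*324) = 1/23328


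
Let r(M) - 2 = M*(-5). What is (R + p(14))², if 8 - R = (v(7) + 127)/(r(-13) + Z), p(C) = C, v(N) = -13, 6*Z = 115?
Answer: 114276100/267289 ≈ 427.54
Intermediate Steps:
Z = 115/6 (Z = (⅙)*115 = 115/6 ≈ 19.167)
r(M) = 2 - 5*M (r(M) = 2 + M*(-5) = 2 - 5*M)
R = 3452/517 (R = 8 - (-13 + 127)/((2 - 5*(-13)) + 115/6) = 8 - 114/((2 + 65) + 115/6) = 8 - 114/(67 + 115/6) = 8 - 114/517/6 = 8 - 114*6/517 = 8 - 1*684/517 = 8 - 684/517 = 3452/517 ≈ 6.6770)
(R + p(14))² = (3452/517 + 14)² = (10690/517)² = 114276100/267289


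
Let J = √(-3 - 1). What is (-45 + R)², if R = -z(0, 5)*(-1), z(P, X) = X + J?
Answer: 1596 - 160*I ≈ 1596.0 - 160.0*I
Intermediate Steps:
J = 2*I (J = √(-4) = 2*I ≈ 2.0*I)
z(P, X) = X + 2*I
R = 5 + 2*I (R = -(5 + 2*I)*(-1) = (-5 - 2*I)*(-1) = 5 + 2*I ≈ 5.0 + 2.0*I)
(-45 + R)² = (-45 + (5 + 2*I))² = (-40 + 2*I)²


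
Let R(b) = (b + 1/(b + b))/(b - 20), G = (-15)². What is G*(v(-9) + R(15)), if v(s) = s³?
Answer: -329403/2 ≈ -1.6470e+5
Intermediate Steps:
G = 225
R(b) = (b + 1/(2*b))/(-20 + b)
G*(v(-9) + R(15)) = 225*((-9)³ + (½ + 15²)/(15*(-20 + 15))) = 225*(-729 + (1/15)*(½ + 225)/(-5)) = 225*(-729 + (1/15)*(-⅕)*(451/2)) = 225*(-729 - 451/150) = 225*(-109801/150) = -329403/2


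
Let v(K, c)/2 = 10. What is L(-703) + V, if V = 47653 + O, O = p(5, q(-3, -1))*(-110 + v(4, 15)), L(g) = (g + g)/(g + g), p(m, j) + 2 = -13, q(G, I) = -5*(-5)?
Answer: 49004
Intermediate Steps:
q(G, I) = 25
v(K, c) = 20 (v(K, c) = 2*10 = 20)
p(m, j) = -15 (p(m, j) = -2 - 13 = -15)
L(g) = 1 (L(g) = (2*g)/((2*g)) = (2*g)*(1/(2*g)) = 1)
O = 1350 (O = -15*(-110 + 20) = -15*(-90) = 1350)
V = 49003 (V = 47653 + 1350 = 49003)
L(-703) + V = 1 + 49003 = 49004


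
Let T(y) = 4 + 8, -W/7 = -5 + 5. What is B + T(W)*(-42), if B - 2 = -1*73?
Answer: -575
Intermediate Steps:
B = -71 (B = 2 - 1*73 = 2 - 73 = -71)
W = 0 (W = -7*(-5 + 5) = -7*0 = 0)
T(y) = 12
B + T(W)*(-42) = -71 + 12*(-42) = -71 - 504 = -575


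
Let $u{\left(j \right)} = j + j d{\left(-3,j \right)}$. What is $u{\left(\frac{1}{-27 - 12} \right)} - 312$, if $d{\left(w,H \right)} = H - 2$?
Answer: $- \frac{474512}{1521} \approx -311.97$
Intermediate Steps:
$d{\left(w,H \right)} = -2 + H$
$u{\left(j \right)} = j + j \left(-2 + j\right)$
$u{\left(\frac{1}{-27 - 12} \right)} - 312 = \frac{-1 + \frac{1}{-27 - 12}}{-27 - 12} - 312 = \frac{-1 + \frac{1}{-39}}{-39} - 312 = - \frac{-1 - \frac{1}{39}}{39} - 312 = \left(- \frac{1}{39}\right) \left(- \frac{40}{39}\right) - 312 = \frac{40}{1521} - 312 = - \frac{474512}{1521}$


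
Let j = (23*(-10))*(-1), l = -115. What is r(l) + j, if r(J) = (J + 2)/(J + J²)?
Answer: 3015187/13110 ≈ 229.99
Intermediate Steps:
r(J) = (2 + J)/(J + J²)
j = 230 (j = -230*(-1) = 230)
r(l) + j = (2 - 115)/((-115)*(1 - 115)) + 230 = -1/115*(-113)/(-114) + 230 = -1/115*(-1/114)*(-113) + 230 = -113/13110 + 230 = 3015187/13110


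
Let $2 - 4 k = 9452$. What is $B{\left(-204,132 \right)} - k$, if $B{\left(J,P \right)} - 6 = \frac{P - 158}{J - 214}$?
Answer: $\frac{990059}{418} \approx 2368.6$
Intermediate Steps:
$k = - \frac{4725}{2}$ ($k = \frac{1}{2} - 2363 = - \frac{4725}{2} \approx -2362.5$)
$B{\left(J,P \right)} = 6 + \frac{-158 + P}{-214 + J}$ ($B{\left(J,P \right)} = 6 + \frac{P - 158}{J - 214} = 6 + \frac{-158 + P}{-214 + J}$)
$B{\left(-204,132 \right)} - k = \frac{-1442 + 132 + 6 \left(-204\right)}{-214 - 204} - - \frac{4725}{2} = \frac{-1442 + 132 - 1224}{-418} + \frac{4725}{2} = \left(- \frac{1}{418}\right) \left(-2534\right) + \frac{4725}{2} = \frac{1267}{209} + \frac{4725}{2} = \frac{990059}{418}$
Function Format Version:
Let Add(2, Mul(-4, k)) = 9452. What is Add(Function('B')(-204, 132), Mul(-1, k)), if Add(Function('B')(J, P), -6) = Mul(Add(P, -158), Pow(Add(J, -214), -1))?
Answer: Rational(990059, 418) ≈ 2368.6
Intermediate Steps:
k = Rational(-4725, 2) (k = Add(Rational(1, 2), Mul(Rational(-1, 4), 9452)) = Add(Rational(1, 2), -2363) = Rational(-4725, 2) ≈ -2362.5)
Function('B')(J, P) = Add(6, Mul(Pow(Add(-214, J), -1), Add(-158, P))) (Function('B')(J, P) = Add(6, Mul(Add(P, -158), Pow(Add(J, -214), -1))) = Add(6, Mul(Add(-158, P), Pow(Add(-214, J), -1))) = Add(6, Mul(Pow(Add(-214, J), -1), Add(-158, P))))
Add(Function('B')(-204, 132), Mul(-1, k)) = Add(Mul(Pow(Add(-214, -204), -1), Add(-1442, 132, Mul(6, -204))), Mul(-1, Rational(-4725, 2))) = Add(Mul(Pow(-418, -1), Add(-1442, 132, -1224)), Rational(4725, 2)) = Add(Mul(Rational(-1, 418), -2534), Rational(4725, 2)) = Add(Rational(1267, 209), Rational(4725, 2)) = Rational(990059, 418)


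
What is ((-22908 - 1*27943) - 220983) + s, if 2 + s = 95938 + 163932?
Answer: -11966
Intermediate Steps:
s = 259868 (s = -2 + (95938 + 163932) = -2 + 259870 = 259868)
((-22908 - 1*27943) - 220983) + s = ((-22908 - 1*27943) - 220983) + 259868 = ((-22908 - 27943) - 220983) + 259868 = (-50851 - 220983) + 259868 = -271834 + 259868 = -11966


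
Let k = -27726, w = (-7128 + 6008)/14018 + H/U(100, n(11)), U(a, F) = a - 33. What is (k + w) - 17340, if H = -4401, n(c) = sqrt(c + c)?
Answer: -21194012927/469603 ≈ -45132.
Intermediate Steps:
n(c) = sqrt(2)*sqrt(c) (n(c) = sqrt(2*c) = sqrt(2)*sqrt(c))
U(a, F) = -33 + a
w = -30884129/469603 (w = (-7128 + 6008)/14018 - 4401/(-33 + 100) = -1120*1/14018 - 4401/67 = -560/7009 - 4401*1/67 = -560/7009 - 4401/67 = -30884129/469603 ≈ -65.766)
(k + w) - 17340 = (-27726 - 30884129/469603) - 17340 = -13051096907/469603 - 17340 = -21194012927/469603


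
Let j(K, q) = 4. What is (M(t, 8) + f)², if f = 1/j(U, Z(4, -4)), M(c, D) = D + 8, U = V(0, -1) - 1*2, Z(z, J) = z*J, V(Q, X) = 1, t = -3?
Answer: 4225/16 ≈ 264.06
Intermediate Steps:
Z(z, J) = J*z
U = -1 (U = 1 - 1*2 = 1 - 2 = -1)
M(c, D) = 8 + D
f = ¼ (f = 1/4 = ¼ ≈ 0.25000)
(M(t, 8) + f)² = ((8 + 8) + ¼)² = (16 + ¼)² = (65/4)² = 4225/16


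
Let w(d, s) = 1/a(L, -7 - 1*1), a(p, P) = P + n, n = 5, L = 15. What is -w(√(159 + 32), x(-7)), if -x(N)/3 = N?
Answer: ⅓ ≈ 0.33333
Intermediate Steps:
x(N) = -3*N
a(p, P) = 5 + P (a(p, P) = P + 5 = 5 + P)
w(d, s) = -⅓ (w(d, s) = 1/(5 + (-7 - 1*1)) = 1/(5 + (-7 - 1)) = 1/(5 - 8) = 1/(-3) = -⅓)
-w(√(159 + 32), x(-7)) = -1*(-⅓) = ⅓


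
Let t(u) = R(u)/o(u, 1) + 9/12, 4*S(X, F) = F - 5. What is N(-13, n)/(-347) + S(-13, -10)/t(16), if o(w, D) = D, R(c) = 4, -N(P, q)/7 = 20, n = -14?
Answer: -2545/6593 ≈ -0.38602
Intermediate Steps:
N(P, q) = -140 (N(P, q) = -7*20 = -140)
S(X, F) = -5/4 + F/4 (S(X, F) = (F - 5)/4 = (-5 + F)/4 = -5/4 + F/4)
t(u) = 19/4 (t(u) = 4/1 + 9/12 = 4*1 + 9*(1/12) = 4 + 3/4 = 19/4)
N(-13, n)/(-347) + S(-13, -10)/t(16) = -140/(-347) + (-5/4 + (1/4)*(-10))/(19/4) = -140*(-1/347) + (-5/4 - 5/2)*(4/19) = 140/347 - 15/4*4/19 = 140/347 - 15/19 = -2545/6593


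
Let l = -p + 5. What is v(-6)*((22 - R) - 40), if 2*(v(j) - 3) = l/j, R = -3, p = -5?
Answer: -65/2 ≈ -32.500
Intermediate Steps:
l = 10 (l = -1*(-5) + 5 = 5 + 5 = 10)
v(j) = 3 + 5/j (v(j) = 3 + (10/j)/2 = 3 + 5/j)
v(-6)*((22 - R) - 40) = (3 + 5/(-6))*((22 - 1*(-3)) - 40) = (3 + 5*(-⅙))*((22 + 3) - 40) = (3 - ⅚)*(25 - 40) = (13/6)*(-15) = -65/2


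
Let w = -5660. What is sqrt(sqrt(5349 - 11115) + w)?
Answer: sqrt(-5660 + 31*I*sqrt(6)) ≈ 0.5046 + 75.235*I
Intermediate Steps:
sqrt(sqrt(5349 - 11115) + w) = sqrt(sqrt(5349 - 11115) - 5660) = sqrt(sqrt(-5766) - 5660) = sqrt(31*I*sqrt(6) - 5660) = sqrt(-5660 + 31*I*sqrt(6))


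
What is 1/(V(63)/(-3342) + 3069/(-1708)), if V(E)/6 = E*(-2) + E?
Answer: -951356/1601829 ≈ -0.59392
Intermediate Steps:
V(E) = -6*E (V(E) = 6*(E*(-2) + E) = 6*(-2*E + E) = 6*(-E) = -6*E)
1/(V(63)/(-3342) + 3069/(-1708)) = 1/(-6*63/(-3342) + 3069/(-1708)) = 1/(-378*(-1/3342) + 3069*(-1/1708)) = 1/(63/557 - 3069/1708) = 1/(-1601829/951356) = -951356/1601829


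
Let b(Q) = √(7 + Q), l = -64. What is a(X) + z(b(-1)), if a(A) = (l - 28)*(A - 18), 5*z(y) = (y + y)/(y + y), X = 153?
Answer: -62099/5 ≈ -12420.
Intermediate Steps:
z(y) = ⅕ (z(y) = ((y + y)/(y + y))/5 = ((2*y)/((2*y)))/5 = ((2*y)*(1/(2*y)))/5 = (⅕)*1 = ⅕)
a(A) = 1656 - 92*A (a(A) = (-64 - 28)*(A - 18) = -92*(-18 + A) = 1656 - 92*A)
a(X) + z(b(-1)) = (1656 - 92*153) + ⅕ = (1656 - 14076) + ⅕ = -12420 + ⅕ = -62099/5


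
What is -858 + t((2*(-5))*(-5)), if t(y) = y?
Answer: -808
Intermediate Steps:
-858 + t((2*(-5))*(-5)) = -858 + (2*(-5))*(-5) = -858 - 10*(-5) = -858 + 50 = -808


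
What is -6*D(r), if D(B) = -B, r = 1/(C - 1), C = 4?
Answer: 2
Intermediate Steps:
r = ⅓ (r = 1/(4 - 1) = 1/3 = ⅓ ≈ 0.33333)
-6*D(r) = -(-6)/3 = -6*(-⅓) = 2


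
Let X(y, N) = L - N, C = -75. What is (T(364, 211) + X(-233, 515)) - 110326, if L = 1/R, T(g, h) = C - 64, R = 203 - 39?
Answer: -18200719/164 ≈ -1.1098e+5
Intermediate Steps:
R = 164
T(g, h) = -139 (T(g, h) = -75 - 64 = -139)
L = 1/164 ≈ 0.0060976
X(y, N) = 1/164 - N
(T(364, 211) + X(-233, 515)) - 110326 = (-139 + (1/164 - 1*515)) - 110326 = (-139 + (1/164 - 515)) - 110326 = (-139 - 84459/164) - 110326 = -107255/164 - 110326 = -18200719/164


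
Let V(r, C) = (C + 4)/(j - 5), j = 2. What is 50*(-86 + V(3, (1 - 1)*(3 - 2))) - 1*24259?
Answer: -85877/3 ≈ -28626.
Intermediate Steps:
V(r, C) = -4/3 - C/3 (V(r, C) = (C + 4)/(2 - 5) = (4 + C)/(-3) = (4 + C)*(-1/3) = -4/3 - C/3)
50*(-86 + V(3, (1 - 1)*(3 - 2))) - 1*24259 = 50*(-86 + (-4/3 - (1 - 1)*(3 - 2)/3)) - 1*24259 = 50*(-86 + (-4/3 - 0)) - 24259 = 50*(-86 + (-4/3 - 1/3*0)) - 24259 = 50*(-86 + (-4/3 + 0)) - 24259 = 50*(-86 - 4/3) - 24259 = 50*(-262/3) - 24259 = -13100/3 - 24259 = -85877/3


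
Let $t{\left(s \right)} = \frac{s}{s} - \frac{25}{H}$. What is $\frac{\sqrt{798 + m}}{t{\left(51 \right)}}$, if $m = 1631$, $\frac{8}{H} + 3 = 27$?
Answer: $- \frac{\sqrt{2429}}{74} \approx -0.66601$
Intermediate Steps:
$H = \frac{1}{3}$ ($H = \frac{8}{-3 + 27} = \frac{8}{24} = 8 \cdot \frac{1}{24} = \frac{1}{3} \approx 0.33333$)
$t{\left(s \right)} = -74$ ($t{\left(s \right)} = \frac{s}{s} - 25 \frac{1}{\frac{1}{3}} = 1 - 75 = -74$)
$\frac{\sqrt{798 + m}}{t{\left(51 \right)}} = \frac{\sqrt{798 + 1631}}{-74} = \sqrt{2429} \left(- \frac{1}{74}\right) = - \frac{\sqrt{2429}}{74}$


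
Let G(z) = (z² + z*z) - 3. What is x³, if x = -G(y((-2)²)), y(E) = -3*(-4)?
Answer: -23149125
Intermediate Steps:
y(E) = 12
G(z) = -3 + 2*z² (G(z) = (z² + z²) - 3 = 2*z² - 3 = -3 + 2*z²)
x = -285 (x = -(-3 + 2*12²) = -(-3 + 2*144) = -(-3 + 288) = -1*285 = -285)
x³ = (-285)³ = -23149125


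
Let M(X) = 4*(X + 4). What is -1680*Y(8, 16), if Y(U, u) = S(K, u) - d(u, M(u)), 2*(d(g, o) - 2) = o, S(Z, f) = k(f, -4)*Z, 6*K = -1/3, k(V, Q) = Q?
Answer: 210560/3 ≈ 70187.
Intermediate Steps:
M(X) = 16 + 4*X (M(X) = 4*(4 + X) = 16 + 4*X)
K = -1/18 (K = (-1/3)/6 = (-1*⅓)/6 = (⅙)*(-⅓) = -1/18 ≈ -0.055556)
S(Z, f) = -4*Z
d(g, o) = 2 + o/2
Y(U, u) = -88/9 - 2*u (Y(U, u) = -4*(-1/18) - (2 + (16 + 4*u)/2) = 2/9 - (2 + (8 + 2*u)) = 2/9 - (10 + 2*u) = 2/9 + (-10 - 2*u) = -88/9 - 2*u)
-1680*Y(8, 16) = -1680*(-88/9 - 2*16) = -1680*(-88/9 - 32) = -1680*(-376/9) = 210560/3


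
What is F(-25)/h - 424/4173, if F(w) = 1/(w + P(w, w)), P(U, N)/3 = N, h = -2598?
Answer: -12239003/120460600 ≈ -0.10160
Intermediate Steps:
P(U, N) = 3*N
F(w) = 1/(4*w) (F(w) = 1/(w + 3*w) = 1/(4*w))
F(-25)/h - 424/4173 = ((1/4)/(-25))/(-2598) - 424/4173 = ((1/4)*(-1/25))*(-1/2598) - 424*1/4173 = -1/100*(-1/2598) - 424/4173 = 1/259800 - 424/4173 = -12239003/120460600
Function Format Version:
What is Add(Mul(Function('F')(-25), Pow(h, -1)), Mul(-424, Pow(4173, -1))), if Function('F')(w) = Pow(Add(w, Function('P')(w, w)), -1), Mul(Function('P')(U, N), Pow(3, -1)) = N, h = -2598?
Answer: Rational(-12239003, 120460600) ≈ -0.10160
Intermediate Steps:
Function('P')(U, N) = Mul(3, N)
Function('F')(w) = Mul(Rational(1, 4), Pow(w, -1)) (Function('F')(w) = Pow(Add(w, Mul(3, w)), -1) = Pow(Mul(4, w), -1) = Mul(Rational(1, 4), Pow(w, -1)))
Add(Mul(Function('F')(-25), Pow(h, -1)), Mul(-424, Pow(4173, -1))) = Add(Mul(Mul(Rational(1, 4), Pow(-25, -1)), Pow(-2598, -1)), Mul(-424, Pow(4173, -1))) = Add(Mul(Mul(Rational(1, 4), Rational(-1, 25)), Rational(-1, 2598)), Mul(-424, Rational(1, 4173))) = Add(Mul(Rational(-1, 100), Rational(-1, 2598)), Rational(-424, 4173)) = Add(Rational(1, 259800), Rational(-424, 4173)) = Rational(-12239003, 120460600)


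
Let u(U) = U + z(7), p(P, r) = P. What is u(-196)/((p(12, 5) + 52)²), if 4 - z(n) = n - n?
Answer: -3/64 ≈ -0.046875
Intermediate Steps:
z(n) = 4 (z(n) = 4 - (n - n) = 4 - 1*0 = 4 + 0 = 4)
u(U) = 4 + U (u(U) = U + 4 = 4 + U)
u(-196)/((p(12, 5) + 52)²) = (4 - 196)/((12 + 52)²) = -192/(64²) = -192/4096 = -192*1/4096 = -3/64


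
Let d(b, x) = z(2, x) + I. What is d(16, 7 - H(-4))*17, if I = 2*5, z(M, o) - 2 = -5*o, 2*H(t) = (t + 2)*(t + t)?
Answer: 289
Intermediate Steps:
H(t) = t*(2 + t) (H(t) = ((t + 2)*(t + t))/2 = ((2 + t)*(2*t))/2 = (2*t*(2 + t))/2 = t*(2 + t))
z(M, o) = 2 - 5*o
I = 10
d(b, x) = 12 - 5*x (d(b, x) = (2 - 5*x) + 10 = 12 - 5*x)
d(16, 7 - H(-4))*17 = (12 - 5*(7 - (-4)*(2 - 4)))*17 = (12 - 5*(7 - (-4)*(-2)))*17 = (12 - 5*(7 - 1*8))*17 = (12 - 5*(7 - 8))*17 = (12 - 5*(-1))*17 = (12 + 5)*17 = 17*17 = 289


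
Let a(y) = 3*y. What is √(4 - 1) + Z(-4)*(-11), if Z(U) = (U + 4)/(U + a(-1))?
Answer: √3 ≈ 1.7320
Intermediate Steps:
Z(U) = (4 + U)/(-3 + U) (Z(U) = (U + 4)/(U + 3*(-1)) = (4 + U)/(U - 3) = (4 + U)/(-3 + U))
√(4 - 1) + Z(-4)*(-11) = √(4 - 1) + ((4 - 4)/(-3 - 4))*(-11) = √3 + (0/(-7))*(-11) = √3 - ⅐*0*(-11) = √3 + 0*(-11) = √3 + 0 = √3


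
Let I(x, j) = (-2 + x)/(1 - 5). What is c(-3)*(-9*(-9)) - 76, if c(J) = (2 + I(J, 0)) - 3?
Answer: -223/4 ≈ -55.750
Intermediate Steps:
I(x, j) = ½ - x/4 (I(x, j) = (-2 + x)/(-4) = (-2 + x)*(-¼) = ½ - x/4)
c(J) = -½ - J/4 (c(J) = (2 + (½ - J/4)) - 3 = (5/2 - J/4) - 3 = -½ - J/4)
c(-3)*(-9*(-9)) - 76 = (-½ - ¼*(-3))*(-9*(-9)) - 76 = (-½ + ¾)*81 - 76 = (¼)*81 - 76 = 81/4 - 76 = -223/4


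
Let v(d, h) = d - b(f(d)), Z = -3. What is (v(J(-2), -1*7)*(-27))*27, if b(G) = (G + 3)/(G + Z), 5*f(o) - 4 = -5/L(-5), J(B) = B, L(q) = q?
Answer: 0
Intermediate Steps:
f(o) = 1 (f(o) = 4/5 + (-5/(-5))/5 = 4/5 + (-5*(-1/5))/5 = 4/5 + (1/5)*1 = 4/5 + 1/5 = 1)
b(G) = (3 + G)/(-3 + G) (b(G) = (G + 3)/(G - 3) = (3 + G)/(-3 + G))
v(d, h) = 2 + d (v(d, h) = d - (3 + 1)/(-3 + 1) = d - 4/(-2) = d - (-1)*4/2 = d - 1*(-2) = d + 2 = 2 + d)
(v(J(-2), -1*7)*(-27))*27 = ((2 - 2)*(-27))*27 = (0*(-27))*27 = 0*27 = 0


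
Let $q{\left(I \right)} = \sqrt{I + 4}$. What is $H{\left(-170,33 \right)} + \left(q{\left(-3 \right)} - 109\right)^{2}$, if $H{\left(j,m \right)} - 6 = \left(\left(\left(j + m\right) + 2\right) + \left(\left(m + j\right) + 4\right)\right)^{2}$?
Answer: $83494$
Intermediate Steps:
$q{\left(I \right)} = \sqrt{4 + I}$
$H{\left(j,m \right)} = 6 + \left(6 + 2 j + 2 m\right)^{2}$ ($H{\left(j,m \right)} = 6 + \left(\left(\left(j + m\right) + 2\right) + \left(\left(m + j\right) + 4\right)\right)^{2} = 6 + \left(\left(2 + j + m\right) + \left(\left(j + m\right) + 4\right)\right)^{2} = 6 + \left(\left(2 + j + m\right) + \left(4 + j + m\right)\right)^{2} = 6 + \left(6 + 2 j + 2 m\right)^{2}$)
$H{\left(-170,33 \right)} + \left(q{\left(-3 \right)} - 109\right)^{2} = \left(6 + 4 \left(3 - 170 + 33\right)^{2}\right) + \left(\sqrt{4 - 3} - 109\right)^{2} = \left(6 + 4 \left(-134\right)^{2}\right) + \left(\sqrt{1} - 109\right)^{2} = \left(6 + 4 \cdot 17956\right) + \left(1 - 109\right)^{2} = \left(6 + 71824\right) + \left(-108\right)^{2} = 71830 + 11664 = 83494$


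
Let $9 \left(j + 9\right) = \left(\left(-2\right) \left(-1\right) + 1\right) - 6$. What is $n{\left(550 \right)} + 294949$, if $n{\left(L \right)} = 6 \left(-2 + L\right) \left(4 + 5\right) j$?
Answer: $18757$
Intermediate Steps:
$j = - \frac{28}{3}$ ($j = -9 + \frac{\left(\left(-2\right) \left(-1\right) + 1\right) - 6}{9} = -9 + \frac{\left(2 + 1\right) - 6}{9} = -9 + \frac{3 - 6}{9} = -9 + \frac{1}{9} \left(-3\right) = -9 - \frac{1}{3} = - \frac{28}{3} \approx -9.3333$)
$n{\left(L \right)} = 1008 - 504 L$ ($n{\left(L \right)} = 6 \left(-2 + L\right) \left(4 + 5\right) \left(- \frac{28}{3}\right) = 6 \left(-2 + L\right) 9 \left(- \frac{28}{3}\right) = 6 \left(-18 + 9 L\right) \left(- \frac{28}{3}\right) = \left(-108 + 54 L\right) \left(- \frac{28}{3}\right) = 1008 - 504 L$)
$n{\left(550 \right)} + 294949 = \left(1008 - 277200\right) + 294949 = -276192 + 294949 = 18757$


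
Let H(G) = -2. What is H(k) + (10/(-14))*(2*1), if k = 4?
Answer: -24/7 ≈ -3.4286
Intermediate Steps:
H(k) + (10/(-14))*(2*1) = -2 + (10/(-14))*(2*1) = -2 + (10*(-1/14))*2 = -2 - 5/7*2 = -2 - 10/7 = -24/7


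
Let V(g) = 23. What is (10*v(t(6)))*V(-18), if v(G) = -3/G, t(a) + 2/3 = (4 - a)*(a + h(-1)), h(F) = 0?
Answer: 1035/19 ≈ 54.474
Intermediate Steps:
t(a) = -2/3 + a*(4 - a) (t(a) = -2/3 + (4 - a)*(a + 0) = -2/3 + (4 - a)*a = -2/3 + a*(4 - a))
(10*v(t(6)))*V(-18) = (10*(-3/(-2/3 - 1*6**2 + 4*6)))*23 = (10*(-3/(-2/3 - 1*36 + 24)))*23 = (10*(-3/(-2/3 - 36 + 24)))*23 = (10*(-3/(-38/3)))*23 = (10*(-3*(-3/38)))*23 = (10*(9/38))*23 = (45/19)*23 = 1035/19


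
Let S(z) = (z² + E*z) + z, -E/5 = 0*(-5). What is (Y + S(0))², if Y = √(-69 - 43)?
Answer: -112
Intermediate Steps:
Y = 4*I*√7 (Y = √(-112) = 4*I*√7 ≈ 10.583*I)
E = 0 (E = -0*(-5) = -5*0 = 0)
S(z) = z + z² (S(z) = (z² + 0*z) + z = (z² + 0) + z = z² + z = z + z²)
(Y + S(0))² = (4*I*√7 + 0*(1 + 0))² = (4*I*√7 + 0*1)² = (4*I*√7 + 0)² = (4*I*√7)² = -112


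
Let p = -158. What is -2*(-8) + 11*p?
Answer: -1722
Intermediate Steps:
-2*(-8) + 11*p = -2*(-8) + 11*(-158) = 16 - 1738 = -1722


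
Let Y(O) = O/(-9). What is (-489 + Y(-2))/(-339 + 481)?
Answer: -4399/1278 ≈ -3.4421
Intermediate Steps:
Y(O) = -O/9 (Y(O) = O*(-1/9) = -O/9)
(-489 + Y(-2))/(-339 + 481) = (-489 - 1/9*(-2))/(-339 + 481) = (-489 + 2/9)/142 = -4399/9*1/142 = -4399/1278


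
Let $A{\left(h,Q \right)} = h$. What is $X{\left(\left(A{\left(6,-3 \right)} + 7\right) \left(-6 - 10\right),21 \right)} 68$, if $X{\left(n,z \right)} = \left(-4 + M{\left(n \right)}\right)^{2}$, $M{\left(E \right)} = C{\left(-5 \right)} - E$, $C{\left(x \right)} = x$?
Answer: $2692868$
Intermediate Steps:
$M{\left(E \right)} = -5 - E$
$X{\left(n,z \right)} = \left(-9 - n\right)^{2}$ ($X{\left(n,z \right)} = \left(-4 - \left(5 + n\right)\right)^{2} = \left(-9 - n\right)^{2}$)
$X{\left(\left(A{\left(6,-3 \right)} + 7\right) \left(-6 - 10\right),21 \right)} 68 = \left(9 + \left(6 + 7\right) \left(-6 - 10\right)\right)^{2} \cdot 68 = \left(9 + 13 \left(-16\right)\right)^{2} \cdot 68 = \left(9 - 208\right)^{2} \cdot 68 = \left(-199\right)^{2} \cdot 68 = 39601 \cdot 68 = 2692868$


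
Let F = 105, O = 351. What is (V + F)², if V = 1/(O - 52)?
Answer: 985708816/89401 ≈ 11026.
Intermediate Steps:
V = 1/299 (V = 1/(351 - 52) = 1/299 ≈ 0.0033445)
(V + F)² = (1/299 + 105)² = (31396/299)² = 985708816/89401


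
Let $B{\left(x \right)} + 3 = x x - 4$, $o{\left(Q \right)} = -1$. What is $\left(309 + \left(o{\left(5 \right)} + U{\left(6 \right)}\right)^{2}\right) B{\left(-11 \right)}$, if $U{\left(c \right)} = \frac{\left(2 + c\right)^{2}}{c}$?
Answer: $\frac{137636}{3} \approx 45879.0$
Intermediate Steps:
$B{\left(x \right)} = -7 + x^{2}$ ($B{\left(x \right)} = -3 + \left(x x - 4\right) = -3 + \left(x^{2} - 4\right) = -3 + \left(-4 + x^{2}\right) = -7 + x^{2}$)
$U{\left(c \right)} = \frac{\left(2 + c\right)^{2}}{c}$
$\left(309 + \left(o{\left(5 \right)} + U{\left(6 \right)}\right)^{2}\right) B{\left(-11 \right)} = \left(309 + \left(-1 + \frac{\left(2 + 6\right)^{2}}{6}\right)^{2}\right) \left(-7 + \left(-11\right)^{2}\right) = \left(309 + \left(-1 + \frac{8^{2}}{6}\right)^{2}\right) \left(-7 + 121\right) = \left(309 + \left(-1 + \frac{1}{6} \cdot 64\right)^{2}\right) 114 = \left(309 + \left(-1 + \frac{32}{3}\right)^{2}\right) 114 = \left(309 + \left(\frac{29}{3}\right)^{2}\right) 114 = \left(309 + \frac{841}{9}\right) 114 = \frac{3622}{9} \cdot 114 = \frac{137636}{3}$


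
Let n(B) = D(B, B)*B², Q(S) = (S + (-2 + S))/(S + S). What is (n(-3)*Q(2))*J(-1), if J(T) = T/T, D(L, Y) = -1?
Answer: -9/2 ≈ -4.5000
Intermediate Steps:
J(T) = 1
Q(S) = (-2 + 2*S)/(2*S) (Q(S) = (-2 + 2*S)/((2*S)) = (-2 + 2*S)*(1/(2*S)) = (-2 + 2*S)/(2*S))
n(B) = -B²
(n(-3)*Q(2))*J(-1) = ((-1*(-3)²)*((-1 + 2)/2))*1 = ((-1*9)*((½)*1))*1 = -9*½*1 = -9/2*1 = -9/2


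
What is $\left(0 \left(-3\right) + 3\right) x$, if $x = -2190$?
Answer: $-6570$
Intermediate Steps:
$\left(0 \left(-3\right) + 3\right) x = \left(0 \left(-3\right) + 3\right) \left(-2190\right) = \left(0 + 3\right) \left(-2190\right) = 3 \left(-2190\right) = -6570$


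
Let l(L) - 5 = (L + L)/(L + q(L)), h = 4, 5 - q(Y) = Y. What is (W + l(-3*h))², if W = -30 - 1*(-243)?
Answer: 1136356/25 ≈ 45454.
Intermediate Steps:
q(Y) = 5 - Y
l(L) = 5 + 2*L/5 (l(L) = 5 + (L + L)/(L + (5 - L)) = 5 + (2*L)/5 = 5 + (2*L)*(⅕) = 5 + 2*L/5)
W = 213 (W = -30 + 243 = 213)
(W + l(-3*h))² = (213 + (5 + 2*(-3*4)/5))² = (213 + (5 + (⅖)*(-12)))² = (213 + (5 - 24/5))² = (213 + ⅕)² = (1066/5)² = 1136356/25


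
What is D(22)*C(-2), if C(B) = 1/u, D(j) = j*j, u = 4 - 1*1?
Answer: 484/3 ≈ 161.33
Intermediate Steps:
u = 3 (u = 4 - 1 = 3)
D(j) = j**2
C(B) = 1/3
D(22)*C(-2) = 22**2*(1/3) = 484*(1/3) = 484/3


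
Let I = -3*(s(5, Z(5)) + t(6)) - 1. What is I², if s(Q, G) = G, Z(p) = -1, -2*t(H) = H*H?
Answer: 3136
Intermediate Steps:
t(H) = -H²/2 (t(H) = -H*H/2 = -H²/2)
I = 56 (I = -3*(-1 - ½*6²) - 1 = -3*(-1 - ½*36) - 1 = -3*(-1 - 18) - 1 = -3*(-19) - 1 = 57 - 1 = 56)
I² = 56² = 3136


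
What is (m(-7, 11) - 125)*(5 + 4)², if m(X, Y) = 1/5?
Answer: -50544/5 ≈ -10109.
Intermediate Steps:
m(X, Y) = ⅕
(m(-7, 11) - 125)*(5 + 4)² = (⅕ - 125)*(5 + 4)² = -624/5*9² = -624/5*81 = -50544/5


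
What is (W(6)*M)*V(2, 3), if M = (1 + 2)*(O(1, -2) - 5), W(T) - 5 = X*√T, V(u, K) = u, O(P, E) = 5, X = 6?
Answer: 0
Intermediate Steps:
W(T) = 5 + 6*√T
M = 0 (M = (1 + 2)*(5 - 5) = 3*0 = 0)
(W(6)*M)*V(2, 3) = ((5 + 6*√6)*0)*2 = 0*2 = 0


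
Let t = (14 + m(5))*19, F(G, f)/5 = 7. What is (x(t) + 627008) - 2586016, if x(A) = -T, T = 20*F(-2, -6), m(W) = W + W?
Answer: -1959708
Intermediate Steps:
F(G, f) = 35 (F(G, f) = 5*7 = 35)
m(W) = 2*W
T = 700 (T = 20*35 = 700)
t = 456 (t = (14 + 2*5)*19 = (14 + 10)*19 = 24*19 = 456)
x(A) = -700 (x(A) = -1*700 = -700)
(x(t) + 627008) - 2586016 = (-700 + 627008) - 2586016 = 626308 - 2586016 = -1959708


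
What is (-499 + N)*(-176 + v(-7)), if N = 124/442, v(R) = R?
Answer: 20169711/221 ≈ 91266.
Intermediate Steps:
N = 62/221 (N = 124*(1/442) = 62/221 ≈ 0.28054)
(-499 + N)*(-176 + v(-7)) = (-499 + 62/221)*(-176 - 7) = -110217/221*(-183) = 20169711/221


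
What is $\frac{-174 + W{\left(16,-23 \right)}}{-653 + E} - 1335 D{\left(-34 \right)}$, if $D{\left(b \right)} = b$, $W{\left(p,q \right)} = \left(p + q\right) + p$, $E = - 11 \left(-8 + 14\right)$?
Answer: $\frac{32635575}{719} \approx 45390.0$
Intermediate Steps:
$E = -66$ ($E = \left(-11\right) 6 = -66$)
$W{\left(p,q \right)} = q + 2 p$
$\frac{-174 + W{\left(16,-23 \right)}}{-653 + E} - 1335 D{\left(-34 \right)} = \frac{-174 + \left(-23 + 2 \cdot 16\right)}{-653 - 66} - -45390 = \frac{-174 + \left(-23 + 32\right)}{-719} + 45390 = \left(-174 + 9\right) \left(- \frac{1}{719}\right) + 45390 = \left(-165\right) \left(- \frac{1}{719}\right) + 45390 = \frac{165}{719} + 45390 = \frac{32635575}{719}$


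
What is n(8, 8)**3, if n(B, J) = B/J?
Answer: 1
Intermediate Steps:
n(8, 8)**3 = (8/8)**3 = (8*(1/8))**3 = 1**3 = 1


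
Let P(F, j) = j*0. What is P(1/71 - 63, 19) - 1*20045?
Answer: -20045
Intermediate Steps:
P(F, j) = 0
P(1/71 - 63, 19) - 1*20045 = 0 - 1*20045 = 0 - 20045 = -20045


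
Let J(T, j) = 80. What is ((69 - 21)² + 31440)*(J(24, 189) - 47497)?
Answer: -1600039248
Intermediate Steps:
((69 - 21)² + 31440)*(J(24, 189) - 47497) = ((69 - 21)² + 31440)*(80 - 47497) = (48² + 31440)*(-47417) = (2304 + 31440)*(-47417) = 33744*(-47417) = -1600039248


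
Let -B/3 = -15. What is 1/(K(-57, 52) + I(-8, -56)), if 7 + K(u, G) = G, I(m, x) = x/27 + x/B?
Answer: 135/5627 ≈ 0.023991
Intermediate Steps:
B = 45 (B = -3*(-15) = 45)
I(m, x) = 8*x/135 (I(m, x) = x/27 + x/45 = 8*x/135)
K(u, G) = -7 + G
1/(K(-57, 52) + I(-8, -56)) = 1/((-7 + 52) + (8/135)*(-56)) = 1/(45 - 448/135) = 1/(5627/135) = 135/5627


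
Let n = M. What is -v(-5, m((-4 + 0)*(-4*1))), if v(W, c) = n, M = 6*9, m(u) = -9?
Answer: -54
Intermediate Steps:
M = 54
n = 54
v(W, c) = 54
-v(-5, m((-4 + 0)*(-4*1))) = -1*54 = -54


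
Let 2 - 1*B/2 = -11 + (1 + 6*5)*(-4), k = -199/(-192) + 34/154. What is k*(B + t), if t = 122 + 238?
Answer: 5892079/7392 ≈ 797.09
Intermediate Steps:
k = 18587/14784 (k = -199*(-1/192) + 34*(1/154) = 199/192 + 17/77 = 18587/14784 ≈ 1.2572)
t = 360
B = 274 (B = 4 - 2*(-11 + (1 + 6*5)*(-4)) = 4 - 2*(-11 + (1 + 30)*(-4)) = 4 - 2*(-11 + 31*(-4)) = 4 - 2*(-11 - 124) = 4 - 2*(-135) = 4 + 270 = 274)
k*(B + t) = 18587*(274 + 360)/14784 = (18587/14784)*634 = 5892079/7392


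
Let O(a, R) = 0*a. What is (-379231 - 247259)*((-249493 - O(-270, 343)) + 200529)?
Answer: 30675456360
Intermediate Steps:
O(a, R) = 0
(-379231 - 247259)*((-249493 - O(-270, 343)) + 200529) = (-379231 - 247259)*((-249493 - 1*0) + 200529) = -626490*((-249493 + 0) + 200529) = -626490*(-249493 + 200529) = -626490*(-48964) = 30675456360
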